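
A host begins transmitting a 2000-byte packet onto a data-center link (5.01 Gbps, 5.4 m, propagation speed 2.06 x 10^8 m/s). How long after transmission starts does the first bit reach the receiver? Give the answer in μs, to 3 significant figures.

First bit experiences only propagation delay: d/s = 5.4/206000000 = 0.0262 μs.

0.0262 μs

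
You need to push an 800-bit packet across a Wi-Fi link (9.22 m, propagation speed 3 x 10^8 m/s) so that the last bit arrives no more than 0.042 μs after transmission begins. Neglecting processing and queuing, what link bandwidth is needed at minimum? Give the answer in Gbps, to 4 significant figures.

71.01 Gbps

Propagation delay = 9.22 / 300000000 = 0.0307333 μs.
Transmission budget = 0.042 − 0.0307333 = 0.0112667 μs.
R ≥ L / t_tx = 800 bits / 1.12667e-08 s = 71.01 Gbps.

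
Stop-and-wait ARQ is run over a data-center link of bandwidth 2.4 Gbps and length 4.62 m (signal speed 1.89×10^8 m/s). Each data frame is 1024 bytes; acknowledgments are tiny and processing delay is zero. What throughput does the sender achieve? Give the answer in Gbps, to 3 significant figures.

2.37 Gbps

t_tx = L/R = 8192/2400000000 = 3.41333e-06 s.
t_prop = 4.62/189000000 = 2.44444e-08 s; RTT = 4.88889e-08 s.
Cycle = t_tx + RTT = 3.46222e-06 s.
Throughput = L / cycle = 8192 / 3.46222e-06 = 2.37 Gbps.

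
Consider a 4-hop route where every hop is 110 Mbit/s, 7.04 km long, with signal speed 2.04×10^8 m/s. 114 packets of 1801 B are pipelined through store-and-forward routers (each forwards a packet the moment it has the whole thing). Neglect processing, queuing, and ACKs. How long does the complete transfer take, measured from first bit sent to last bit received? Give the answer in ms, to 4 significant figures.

Per-hop transmission t_tx = L/R = 14408/110000000 = 0.130982 ms.
Per-hop propagation t_prop = 7040/204000000 = 0.0345098 ms.
Pipeline fill: first packet needs 4·t_tx to clear all hops; remaining 113 packets each add one t_tx.
Total = (4+114-1)·t_tx + 4·t_prop = 117·0.130982 + 4·0.0345098 = 15.46 ms.

15.46 ms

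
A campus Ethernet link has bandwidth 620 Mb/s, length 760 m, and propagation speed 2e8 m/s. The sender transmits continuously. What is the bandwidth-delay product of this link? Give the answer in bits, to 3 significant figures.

Propagation delay = 760 / 200000000 = 3.8e-06 s.
BDP = R × t_prop = 620000000 × 3.8e-06 = 2356 bits.

2360 bits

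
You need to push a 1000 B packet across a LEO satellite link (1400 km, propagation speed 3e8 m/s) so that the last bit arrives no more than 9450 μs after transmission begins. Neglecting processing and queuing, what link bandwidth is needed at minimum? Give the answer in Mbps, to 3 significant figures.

L = 8000 bits.
Propagation delay = 1400000 / 300000000 = 4666.67 μs.
Transmission budget = 9450 − 4666.67 = 4783.33 μs.
R ≥ L / t_tx = 8000 bits / 0.00478333 s = 1.67 Mbps.

1.67 Mbps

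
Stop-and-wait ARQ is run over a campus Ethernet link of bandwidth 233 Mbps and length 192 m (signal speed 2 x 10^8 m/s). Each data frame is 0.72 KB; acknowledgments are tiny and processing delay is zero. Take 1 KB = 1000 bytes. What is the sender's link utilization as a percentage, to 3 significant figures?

t_tx = L/R = 5760/233000000 = 2.4721e-05 s.
t_prop = 192/200000000 = 9.6e-07 s; RTT = 1.92e-06 s.
Cycle = t_tx + RTT = 2.6641e-05 s.
Utilization = t_tx / cycle = 2.4721e-05/2.6641e-05 = 92.8 %.

92.8 %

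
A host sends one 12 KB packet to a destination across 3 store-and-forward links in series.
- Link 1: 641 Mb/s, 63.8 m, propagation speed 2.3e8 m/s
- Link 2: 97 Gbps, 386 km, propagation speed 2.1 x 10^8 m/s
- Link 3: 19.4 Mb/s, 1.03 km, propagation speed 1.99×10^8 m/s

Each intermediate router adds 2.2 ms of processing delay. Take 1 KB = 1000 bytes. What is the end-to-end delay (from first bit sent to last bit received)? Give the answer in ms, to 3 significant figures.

11.3 ms

L = 96000 bits.
Transmission delays (L/R per hop): 0.149766, 0.000989691, 4.94845 ms; sum = 5.09921 ms.
Propagation delays (d/s per hop): 0.000277391, 1.8381, 0.00517588 ms; sum = 1.84355 ms.
Processing at 2 router(s): 2 × 2.2 ms = 4.4 ms.
End-to-end = 11.3 ms.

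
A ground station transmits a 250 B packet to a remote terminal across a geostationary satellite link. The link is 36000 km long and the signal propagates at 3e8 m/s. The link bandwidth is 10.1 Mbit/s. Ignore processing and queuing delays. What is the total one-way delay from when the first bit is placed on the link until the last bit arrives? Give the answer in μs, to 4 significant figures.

120200 μs

L = 250 × 8 = 2000 bits.
Transmission delay = L/R = 2000 / 10100000 = 198.02 μs.
Propagation delay = d/s = 36000000 m / 300000000 m/s = 120000 μs.
Total = 120200 μs.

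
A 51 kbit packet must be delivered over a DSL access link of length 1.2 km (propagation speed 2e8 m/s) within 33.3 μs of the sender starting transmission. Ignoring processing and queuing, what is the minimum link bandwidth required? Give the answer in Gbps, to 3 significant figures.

Propagation delay = 1200 / 200000000 = 6 μs.
Transmission budget = 33.3 − 6 = 27.3 μs.
R ≥ L / t_tx = 51000 bits / 2.73e-05 s = 1.87 Gbps.

1.87 Gbps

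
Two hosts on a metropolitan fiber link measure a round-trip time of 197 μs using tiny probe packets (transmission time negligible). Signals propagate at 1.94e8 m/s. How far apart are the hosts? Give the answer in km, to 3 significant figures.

One-way propagation = RTT/2 = 98.5 μs.
d = s × t = 194000000 × 9.85e-05 = 19.1 km.

19.1 km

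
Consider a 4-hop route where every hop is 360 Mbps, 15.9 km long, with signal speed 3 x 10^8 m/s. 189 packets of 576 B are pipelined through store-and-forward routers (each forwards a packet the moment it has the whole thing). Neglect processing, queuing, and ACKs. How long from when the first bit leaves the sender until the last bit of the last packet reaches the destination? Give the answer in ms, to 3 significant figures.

2.67 ms

Per-hop transmission t_tx = L/R = 4608/360000000 = 0.0128 ms.
Per-hop propagation t_prop = 15900/300000000 = 0.053 ms.
Pipeline fill: first packet needs 4·t_tx to clear all hops; remaining 188 packets each add one t_tx.
Total = (4+189-1)·t_tx + 4·t_prop = 192·0.0128 + 4·0.053 = 2.67 ms.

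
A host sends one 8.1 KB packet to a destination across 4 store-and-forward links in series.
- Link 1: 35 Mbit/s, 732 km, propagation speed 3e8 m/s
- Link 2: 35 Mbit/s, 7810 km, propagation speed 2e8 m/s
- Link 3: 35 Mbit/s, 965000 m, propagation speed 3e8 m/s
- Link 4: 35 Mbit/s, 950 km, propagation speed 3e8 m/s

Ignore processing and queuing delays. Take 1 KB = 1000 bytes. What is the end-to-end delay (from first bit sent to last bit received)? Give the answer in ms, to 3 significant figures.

55.3 ms

L = 64800 bits.
Transmission delay per hop = L/R = 64800/35000000 = 1.85143 ms; 4 hops → 7.40571 ms.
Propagation delays (d/s per hop): 2.44, 39.05, 3.21667, 3.16667 ms; sum = 47.8733 ms.
End-to-end = 55.3 ms.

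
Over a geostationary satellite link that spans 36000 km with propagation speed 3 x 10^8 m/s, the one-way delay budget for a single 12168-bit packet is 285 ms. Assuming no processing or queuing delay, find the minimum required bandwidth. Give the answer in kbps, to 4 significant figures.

Propagation delay = 36000000 / 300000000 = 120 ms.
Transmission budget = 285 − 120 = 165 ms.
R ≥ L / t_tx = 12168 bits / 0.165 s = 73.75 kbps.

73.75 kbps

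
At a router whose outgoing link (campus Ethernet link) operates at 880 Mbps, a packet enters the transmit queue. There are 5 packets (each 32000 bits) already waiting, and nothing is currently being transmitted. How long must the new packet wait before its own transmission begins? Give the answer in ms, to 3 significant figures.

Each queued packet: L/R = 32000/880000000 = 0.0363636 ms.
5 queued → 0.181818 ms.
Queuing delay = 0.182 ms.

0.182 ms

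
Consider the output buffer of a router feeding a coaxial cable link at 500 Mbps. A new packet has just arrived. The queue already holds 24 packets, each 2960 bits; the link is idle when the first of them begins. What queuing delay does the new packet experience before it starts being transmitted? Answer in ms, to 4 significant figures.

0.1421 ms

Each queued packet: L/R = 2960/500000000 = 0.00592 ms.
24 queued → 0.14208 ms.
Queuing delay = 0.1421 ms.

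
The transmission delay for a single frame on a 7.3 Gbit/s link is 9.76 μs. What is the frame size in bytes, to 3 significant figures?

L = R × t_tx = 7300000000 b/s × 9.76e-06 s = 71248 bits.
In bytes: 71248 / 8 = 8910 bytes.

8910 bytes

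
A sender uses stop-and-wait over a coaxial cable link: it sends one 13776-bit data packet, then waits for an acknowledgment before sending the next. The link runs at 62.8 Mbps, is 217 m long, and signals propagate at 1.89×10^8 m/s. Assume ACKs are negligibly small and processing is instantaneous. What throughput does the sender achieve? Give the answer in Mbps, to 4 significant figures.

62.15 Mbps

t_tx = L/R = 13776/62800000 = 0.000219363 s.
t_prop = 217/189000000 = 1.14815e-06 s; RTT = 2.2963e-06 s.
Cycle = t_tx + RTT = 0.000221659 s.
Throughput = L / cycle = 13776 / 0.000221659 = 62.15 Mbps.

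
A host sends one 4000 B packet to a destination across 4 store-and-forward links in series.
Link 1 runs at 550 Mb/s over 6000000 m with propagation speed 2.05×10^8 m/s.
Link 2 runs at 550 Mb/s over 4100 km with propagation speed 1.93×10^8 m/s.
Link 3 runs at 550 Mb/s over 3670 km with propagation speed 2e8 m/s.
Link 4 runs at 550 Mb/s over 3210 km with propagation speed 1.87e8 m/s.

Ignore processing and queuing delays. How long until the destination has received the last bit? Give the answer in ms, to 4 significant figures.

L = 4000 × 8 = 32000 bits.
Transmission delay per hop = L/R = 32000/550000000 = 0.0581818 ms; 4 hops → 0.232727 ms.
Propagation delays (d/s per hop): 29.2683, 21.2435, 18.35, 17.1658 ms; sum = 86.0276 ms.
End-to-end = 86.26 ms.

86.26 ms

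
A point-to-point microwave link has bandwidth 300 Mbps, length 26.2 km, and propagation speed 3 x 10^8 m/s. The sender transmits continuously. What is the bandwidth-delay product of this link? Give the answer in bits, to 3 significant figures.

Propagation delay = 26200 / 300000000 = 8.73333e-05 s.
BDP = R × t_prop = 300000000 × 8.73333e-05 = 26200 bits.

26200 bits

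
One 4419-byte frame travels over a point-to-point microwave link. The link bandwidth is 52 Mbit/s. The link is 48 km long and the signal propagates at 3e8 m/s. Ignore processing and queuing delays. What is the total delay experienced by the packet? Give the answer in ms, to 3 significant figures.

L = 4419 × 8 = 35352 bits.
Transmission delay = L/R = 35352 / 52000000 = 0.679846 ms.
Propagation delay = d/s = 48000 m / 300000000 m/s = 0.16 ms.
Total = 0.840 ms.

0.840 ms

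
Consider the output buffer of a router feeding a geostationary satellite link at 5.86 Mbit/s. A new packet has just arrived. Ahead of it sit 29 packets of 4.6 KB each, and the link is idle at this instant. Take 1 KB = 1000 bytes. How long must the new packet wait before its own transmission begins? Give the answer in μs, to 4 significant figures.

Each queued packet: L/R = 36800/5860000 = 6279.86 μs.
29 queued → 182116 μs.
Queuing delay = 182100 μs.

182100 μs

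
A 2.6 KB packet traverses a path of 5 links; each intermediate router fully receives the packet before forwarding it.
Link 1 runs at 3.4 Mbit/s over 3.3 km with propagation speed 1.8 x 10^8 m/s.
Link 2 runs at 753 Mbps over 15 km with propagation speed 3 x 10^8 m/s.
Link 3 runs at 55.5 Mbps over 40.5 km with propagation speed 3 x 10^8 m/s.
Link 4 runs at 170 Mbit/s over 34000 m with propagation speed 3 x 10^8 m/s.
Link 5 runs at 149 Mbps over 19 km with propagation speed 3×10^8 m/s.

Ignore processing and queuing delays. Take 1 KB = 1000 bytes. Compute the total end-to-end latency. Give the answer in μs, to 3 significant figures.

L = 20800 bits.
Transmission delays (L/R per hop): 6117.65, 27.6228, 374.775, 122.353, 139.597 μs; sum = 6781.99 μs.
Propagation delays (d/s per hop): 18.3333, 50, 135, 113.333, 63.3333 μs; sum = 380 μs.
End-to-end = 7160 μs.

7160 μs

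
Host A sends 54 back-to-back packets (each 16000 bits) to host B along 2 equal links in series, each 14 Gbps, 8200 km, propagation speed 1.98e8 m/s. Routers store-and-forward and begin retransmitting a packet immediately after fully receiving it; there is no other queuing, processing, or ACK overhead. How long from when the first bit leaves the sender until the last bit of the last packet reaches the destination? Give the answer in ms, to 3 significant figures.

82.9 ms

Per-hop transmission t_tx = L/R = 16000/14000000000 = 0.00114286 ms.
Per-hop propagation t_prop = 8200000/198000000 = 41.4141 ms.
Pipeline fill: first packet needs 2·t_tx to clear all hops; remaining 53 packets each add one t_tx.
Total = (2+54-1)·t_tx + 2·t_prop = 55·0.00114286 + 2·41.4141 = 82.9 ms.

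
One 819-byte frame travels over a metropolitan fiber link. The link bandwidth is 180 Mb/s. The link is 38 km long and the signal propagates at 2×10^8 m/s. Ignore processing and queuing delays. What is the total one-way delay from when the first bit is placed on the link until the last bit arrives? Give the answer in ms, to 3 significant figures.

0.226 ms

L = 819 × 8 = 6552 bits.
Transmission delay = L/R = 6552 / 180000000 = 0.0364 ms.
Propagation delay = d/s = 38000 m / 200000000 m/s = 0.19 ms.
Total = 0.226 ms.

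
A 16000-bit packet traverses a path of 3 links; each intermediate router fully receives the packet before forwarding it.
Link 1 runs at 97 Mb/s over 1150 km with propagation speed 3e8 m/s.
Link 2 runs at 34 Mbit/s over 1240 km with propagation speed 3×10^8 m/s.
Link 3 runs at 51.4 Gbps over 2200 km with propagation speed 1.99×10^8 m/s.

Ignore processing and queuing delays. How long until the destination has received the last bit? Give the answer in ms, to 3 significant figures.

Transmission delays (L/R per hop): 0.164948, 0.470588, 0.000311284 ms; sum = 0.635848 ms.
Propagation delays (d/s per hop): 3.83333, 4.13333, 11.0553 ms; sum = 19.0219 ms.
End-to-end = 19.7 ms.

19.7 ms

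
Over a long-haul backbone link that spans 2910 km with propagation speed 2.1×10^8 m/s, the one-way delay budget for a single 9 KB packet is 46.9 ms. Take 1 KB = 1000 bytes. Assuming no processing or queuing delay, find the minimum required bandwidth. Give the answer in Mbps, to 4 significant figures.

L = 72000 bits.
Propagation delay = 2910000 / 210000000 = 13.8571 ms.
Transmission budget = 46.9 − 13.8571 = 33.0429 ms.
R ≥ L / t_tx = 72000 bits / 0.0330429 s = 2.179 Mbps.

2.179 Mbps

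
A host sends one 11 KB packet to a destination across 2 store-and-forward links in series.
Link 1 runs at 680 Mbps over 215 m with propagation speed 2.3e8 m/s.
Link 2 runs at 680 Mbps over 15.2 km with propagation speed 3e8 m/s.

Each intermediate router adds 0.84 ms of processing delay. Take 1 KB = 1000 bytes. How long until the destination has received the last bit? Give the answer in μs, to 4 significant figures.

1150 μs

L = 88000 bits.
Transmission delay per hop = L/R = 88000/680000000 = 129.412 μs; 2 hops → 258.824 μs.
Propagation delays (d/s per hop): 0.934783, 50.6667 μs; sum = 51.6014 μs.
Processing at 1 router(s): 1 × 0.84 ms = 840 μs.
End-to-end = 1150 μs.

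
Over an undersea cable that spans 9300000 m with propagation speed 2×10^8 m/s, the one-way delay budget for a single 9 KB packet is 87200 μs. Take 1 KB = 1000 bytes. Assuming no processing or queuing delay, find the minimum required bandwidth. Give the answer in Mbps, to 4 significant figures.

L = 72000 bits.
Propagation delay = 9300000 / 200000000 = 46500 μs.
Transmission budget = 87200 − 46500 = 40700 μs.
R ≥ L / t_tx = 72000 bits / 0.0407 s = 1.769 Mbps.

1.769 Mbps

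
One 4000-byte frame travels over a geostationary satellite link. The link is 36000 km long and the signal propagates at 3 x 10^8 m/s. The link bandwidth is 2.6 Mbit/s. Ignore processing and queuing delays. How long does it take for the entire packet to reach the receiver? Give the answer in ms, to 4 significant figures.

L = 4000 × 8 = 32000 bits.
Transmission delay = L/R = 32000 / 2600000 = 12.3077 ms.
Propagation delay = d/s = 36000000 m / 300000000 m/s = 120 ms.
Total = 132.3 ms.

132.3 ms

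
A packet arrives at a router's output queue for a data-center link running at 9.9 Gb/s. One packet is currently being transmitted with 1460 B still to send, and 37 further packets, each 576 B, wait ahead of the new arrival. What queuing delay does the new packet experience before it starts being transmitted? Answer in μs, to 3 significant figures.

Each queued packet: L/R = 4608/9900000000 = 0.465455 μs.
37 queued → 17.2218 μs.
Plus remaining 11680 bits of current packet: 1.1798 μs.
Queuing delay = 18.4 μs.

18.4 μs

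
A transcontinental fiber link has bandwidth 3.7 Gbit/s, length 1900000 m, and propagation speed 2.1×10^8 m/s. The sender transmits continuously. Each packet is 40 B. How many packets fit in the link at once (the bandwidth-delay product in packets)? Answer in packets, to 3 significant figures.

105000 packets

Propagation delay = 1900000 / 210000000 = 0.00904762 s.
BDP = R × t_prop = 3700000000 × 0.00904762 = 33476200 bits.
In packets of 320 bits: 105000 packets.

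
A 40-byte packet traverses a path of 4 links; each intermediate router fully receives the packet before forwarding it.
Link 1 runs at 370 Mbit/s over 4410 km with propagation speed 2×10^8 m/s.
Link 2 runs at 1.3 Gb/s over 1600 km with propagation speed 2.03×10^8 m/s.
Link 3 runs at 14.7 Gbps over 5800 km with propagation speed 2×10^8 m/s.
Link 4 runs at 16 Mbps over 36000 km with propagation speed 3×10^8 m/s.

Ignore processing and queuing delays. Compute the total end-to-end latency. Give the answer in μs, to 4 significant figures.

L = 40 × 8 = 320 bits.
Transmission delays (L/R per hop): 0.864865, 0.246154, 0.0217687, 20 μs; sum = 21.1328 μs.
Propagation delays (d/s per hop): 22050, 7881.77, 29000, 120000 μs; sum = 178932 μs.
End-to-end = 179000 μs.

179000 μs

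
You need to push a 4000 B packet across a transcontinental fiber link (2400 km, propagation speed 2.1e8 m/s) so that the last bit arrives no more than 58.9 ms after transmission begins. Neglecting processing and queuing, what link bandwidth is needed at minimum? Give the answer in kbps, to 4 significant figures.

674.1 kbps

L = 32000 bits.
Propagation delay = 2400000 / 210000000 = 11.4286 ms.
Transmission budget = 58.9 − 11.4286 = 47.4714 ms.
R ≥ L / t_tx = 32000 bits / 0.0474714 s = 674.1 kbps.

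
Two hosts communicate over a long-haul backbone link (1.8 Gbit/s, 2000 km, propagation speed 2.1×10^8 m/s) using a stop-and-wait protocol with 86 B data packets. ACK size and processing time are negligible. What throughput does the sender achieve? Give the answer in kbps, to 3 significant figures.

36.1 kbps

t_tx = L/R = 688/1800000000 = 3.82222e-07 s.
t_prop = 2000000/210000000 = 0.00952381 s; RTT = 0.0190476 s.
Cycle = t_tx + RTT = 0.019048 s.
Throughput = L / cycle = 688 / 0.019048 = 36.1 kbps.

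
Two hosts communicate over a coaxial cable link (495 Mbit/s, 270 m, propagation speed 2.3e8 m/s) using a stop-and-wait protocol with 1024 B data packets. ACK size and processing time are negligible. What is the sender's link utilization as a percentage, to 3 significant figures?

87.6 %

t_tx = L/R = 8192/495000000 = 1.65495e-05 s.
t_prop = 270/2.3e+08 = 1.17391e-06 s; RTT = 2.34783e-06 s.
Cycle = t_tx + RTT = 1.88973e-05 s.
Utilization = t_tx / cycle = 1.65495e-05/1.88973e-05 = 87.6 %.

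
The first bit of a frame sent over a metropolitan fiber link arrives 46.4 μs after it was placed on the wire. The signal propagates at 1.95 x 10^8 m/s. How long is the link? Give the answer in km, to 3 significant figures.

d = s × t_prop = 195000000 × 4.64e-05 = 9.05 km.

9.05 km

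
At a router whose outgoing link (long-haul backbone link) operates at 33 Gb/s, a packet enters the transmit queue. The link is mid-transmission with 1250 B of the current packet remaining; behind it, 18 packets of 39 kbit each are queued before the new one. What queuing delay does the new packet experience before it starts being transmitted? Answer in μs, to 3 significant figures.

Each queued packet: L/R = 39000/33000000000 = 1.18182 μs.
18 queued → 21.2727 μs.
Plus remaining 10000 bits of current packet: 0.30303 μs.
Queuing delay = 21.6 μs.

21.6 μs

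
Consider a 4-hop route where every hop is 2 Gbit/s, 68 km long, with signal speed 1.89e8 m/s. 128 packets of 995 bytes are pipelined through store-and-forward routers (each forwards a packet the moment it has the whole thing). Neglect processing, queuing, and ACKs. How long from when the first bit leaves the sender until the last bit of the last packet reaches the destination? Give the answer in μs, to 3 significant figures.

Per-hop transmission t_tx = L/R = 7960/2000000000 = 3.98 μs.
Per-hop propagation t_prop = 68000/189000000 = 359.788 μs.
Pipeline fill: first packet needs 4·t_tx to clear all hops; remaining 127 packets each add one t_tx.
Total = (4+128-1)·t_tx + 4·t_prop = 131·3.98 + 4·359.788 = 1960 μs.

1960 μs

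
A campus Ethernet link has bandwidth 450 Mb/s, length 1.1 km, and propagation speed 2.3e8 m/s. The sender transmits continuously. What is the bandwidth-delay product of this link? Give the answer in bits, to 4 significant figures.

Propagation delay = 1100 / 2.3e+08 = 4.78261e-06 s.
BDP = R × t_prop = 450000000 × 4.78261e-06 = 2152.17 bits.

2152 bits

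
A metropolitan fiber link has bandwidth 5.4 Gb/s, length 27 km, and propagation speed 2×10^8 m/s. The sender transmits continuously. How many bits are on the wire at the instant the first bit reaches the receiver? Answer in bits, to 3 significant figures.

Propagation delay = 27000 / 200000000 = 0.000135 s.
BDP = R × t_prop = 5400000000 × 0.000135 = 729000 bits.

729000 bits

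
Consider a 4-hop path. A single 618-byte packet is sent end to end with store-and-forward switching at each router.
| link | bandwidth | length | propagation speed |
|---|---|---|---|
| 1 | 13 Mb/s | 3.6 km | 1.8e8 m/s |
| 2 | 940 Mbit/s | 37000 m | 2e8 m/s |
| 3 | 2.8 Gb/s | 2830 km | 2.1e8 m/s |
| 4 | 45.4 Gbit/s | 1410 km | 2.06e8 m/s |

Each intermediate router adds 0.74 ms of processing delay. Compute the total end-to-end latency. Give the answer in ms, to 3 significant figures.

23.1 ms

L = 618 × 8 = 4944 bits.
Transmission delays (L/R per hop): 0.380308, 0.00525957, 0.00176571, 0.000108899 ms; sum = 0.387442 ms.
Propagation delays (d/s per hop): 0.02, 0.185, 13.4762, 6.84466 ms; sum = 20.5259 ms.
Processing at 3 router(s): 3 × 0.74 ms = 2.22 ms.
End-to-end = 23.1 ms.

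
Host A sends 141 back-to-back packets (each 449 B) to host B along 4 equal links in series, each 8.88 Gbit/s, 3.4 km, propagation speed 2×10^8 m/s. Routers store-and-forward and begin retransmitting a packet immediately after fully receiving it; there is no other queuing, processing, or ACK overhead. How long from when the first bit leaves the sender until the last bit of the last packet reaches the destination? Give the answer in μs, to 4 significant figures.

126.2 μs

Per-hop transmission t_tx = L/R = 3592/8880000000 = 0.404505 μs.
Per-hop propagation t_prop = 3400/200000000 = 17 μs.
Pipeline fill: first packet needs 4·t_tx to clear all hops; remaining 140 packets each add one t_tx.
Total = (4+141-1)·t_tx + 4·t_prop = 144·0.404505 + 4·17 = 126.2 μs.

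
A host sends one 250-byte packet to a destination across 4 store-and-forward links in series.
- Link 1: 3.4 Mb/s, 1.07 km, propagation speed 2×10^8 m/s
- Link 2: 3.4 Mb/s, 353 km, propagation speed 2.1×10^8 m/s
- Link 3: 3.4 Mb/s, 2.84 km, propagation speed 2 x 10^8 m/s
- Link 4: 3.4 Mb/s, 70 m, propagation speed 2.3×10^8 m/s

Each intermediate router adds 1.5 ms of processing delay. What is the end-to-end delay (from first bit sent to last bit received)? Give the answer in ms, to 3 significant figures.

L = 250 × 8 = 2000 bits.
Transmission delay per hop = L/R = 2000/3400000 = 0.588235 ms; 4 hops → 2.35294 ms.
Propagation delays (d/s per hop): 0.00535, 1.68095, 0.0142, 0.000304348 ms; sum = 1.70081 ms.
Processing at 3 router(s): 3 × 1.5 ms = 4.5 ms.
End-to-end = 8.55 ms.

8.55 ms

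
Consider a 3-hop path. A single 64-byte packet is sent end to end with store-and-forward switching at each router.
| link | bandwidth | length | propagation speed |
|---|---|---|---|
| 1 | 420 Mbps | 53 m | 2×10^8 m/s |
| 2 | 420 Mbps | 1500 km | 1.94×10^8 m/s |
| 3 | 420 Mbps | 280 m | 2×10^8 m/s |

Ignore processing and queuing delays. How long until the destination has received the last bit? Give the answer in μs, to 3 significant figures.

L = 64 × 8 = 512 bits.
Transmission delay per hop = L/R = 512/420000000 = 1.21905 μs; 3 hops → 3.65714 μs.
Propagation delays (d/s per hop): 0.265, 7731.96, 1.4 μs; sum = 7733.62 μs.
End-to-end = 7740 μs.

7740 μs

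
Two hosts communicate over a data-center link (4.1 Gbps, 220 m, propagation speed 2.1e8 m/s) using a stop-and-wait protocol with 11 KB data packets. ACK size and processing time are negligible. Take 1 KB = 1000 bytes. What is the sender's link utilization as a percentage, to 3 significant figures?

91.1 %

t_tx = L/R = 88000/4.1e+09 = 2.14634e-05 s.
t_prop = 220/210000000 = 1.04762e-06 s; RTT = 2.09524e-06 s.
Cycle = t_tx + RTT = 2.35587e-05 s.
Utilization = t_tx / cycle = 2.14634e-05/2.35587e-05 = 91.1 %.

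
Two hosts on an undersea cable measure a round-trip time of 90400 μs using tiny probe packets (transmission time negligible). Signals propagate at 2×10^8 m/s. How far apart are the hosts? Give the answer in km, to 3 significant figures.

One-way propagation = RTT/2 = 45200 μs.
d = s × t = 200000000 × 0.0452 = 9040 km.

9040 km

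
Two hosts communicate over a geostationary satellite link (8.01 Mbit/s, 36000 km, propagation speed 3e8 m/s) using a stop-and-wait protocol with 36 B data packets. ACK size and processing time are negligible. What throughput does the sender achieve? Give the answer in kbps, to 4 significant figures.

1.200 kbps

t_tx = L/R = 288/8010000 = 3.59551e-05 s.
t_prop = 36000000/300000000 = 0.12 s; RTT = 0.24 s.
Cycle = t_tx + RTT = 0.240036 s.
Throughput = L / cycle = 288 / 0.240036 = 1.200 kbps.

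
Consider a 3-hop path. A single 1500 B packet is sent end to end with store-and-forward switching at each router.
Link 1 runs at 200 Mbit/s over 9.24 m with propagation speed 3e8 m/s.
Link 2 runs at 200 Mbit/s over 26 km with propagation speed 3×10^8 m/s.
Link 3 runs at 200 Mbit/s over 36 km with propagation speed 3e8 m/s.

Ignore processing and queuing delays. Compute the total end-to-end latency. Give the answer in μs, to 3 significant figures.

L = 1500 × 8 = 12000 bits.
Transmission delay per hop = L/R = 12000/200000000 = 60 μs; 3 hops → 180 μs.
Propagation delays (d/s per hop): 0.0308, 86.6667, 120 μs; sum = 206.697 μs.
End-to-end = 387 μs.

387 μs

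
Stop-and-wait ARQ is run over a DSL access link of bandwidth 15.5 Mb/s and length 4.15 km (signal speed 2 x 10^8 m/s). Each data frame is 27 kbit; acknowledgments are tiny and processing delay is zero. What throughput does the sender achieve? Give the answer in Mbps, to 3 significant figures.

t_tx = L/R = 27000/15500000 = 0.00174194 s.
t_prop = 4150/200000000 = 2.075e-05 s; RTT = 4.15e-05 s.
Cycle = t_tx + RTT = 0.00178344 s.
Throughput = L / cycle = 27000 / 0.00178344 = 15.1 Mbps.

15.1 Mbps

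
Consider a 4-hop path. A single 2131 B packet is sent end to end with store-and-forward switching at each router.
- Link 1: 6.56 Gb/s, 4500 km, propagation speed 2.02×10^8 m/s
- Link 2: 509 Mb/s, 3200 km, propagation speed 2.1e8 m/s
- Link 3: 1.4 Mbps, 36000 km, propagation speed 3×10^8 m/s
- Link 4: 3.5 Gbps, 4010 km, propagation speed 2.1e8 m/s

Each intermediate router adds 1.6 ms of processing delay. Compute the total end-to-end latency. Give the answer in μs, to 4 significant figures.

L = 2131 × 8 = 17048 bits.
Transmission delays (L/R per hop): 2.59878, 33.4931, 12177.1, 4.87086 μs; sum = 12218.1 μs.
Propagation delays (d/s per hop): 22277.2, 15238.1, 120000, 19095.2 μs; sum = 176611 μs.
Processing at 3 router(s): 3 × 1.6 ms = 4800 μs.
End-to-end = 193600 μs.

193600 μs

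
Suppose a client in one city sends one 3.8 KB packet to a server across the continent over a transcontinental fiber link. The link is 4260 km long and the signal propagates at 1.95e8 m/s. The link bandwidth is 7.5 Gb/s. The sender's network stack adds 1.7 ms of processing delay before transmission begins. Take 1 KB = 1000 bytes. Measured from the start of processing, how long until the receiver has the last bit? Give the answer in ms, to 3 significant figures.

23.6 ms

L = 30400 bits.
Transmission delay = L/R = 30400 / 7500000000 = 0.00405333 ms.
Propagation delay = d/s = 4260000 m / 195000000 m/s = 21.8462 ms.
Plus processing delay 1.7 ms = 1.7 ms.
Total = 23.6 ms.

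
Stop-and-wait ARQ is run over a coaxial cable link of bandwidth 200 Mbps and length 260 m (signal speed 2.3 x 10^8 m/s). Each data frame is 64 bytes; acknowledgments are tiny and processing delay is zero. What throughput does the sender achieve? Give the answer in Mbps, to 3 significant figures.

t_tx = L/R = 512/200000000 = 2.56e-06 s.
t_prop = 260/2.3e+08 = 1.13043e-06 s; RTT = 2.26087e-06 s.
Cycle = t_tx + RTT = 4.82087e-06 s.
Throughput = L / cycle = 512 / 4.82087e-06 = 106 Mbps.

106 Mbps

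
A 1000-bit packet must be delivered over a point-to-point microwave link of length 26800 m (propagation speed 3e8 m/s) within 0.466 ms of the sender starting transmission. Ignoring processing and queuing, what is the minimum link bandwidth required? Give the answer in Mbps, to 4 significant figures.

2.655 Mbps

Propagation delay = 26800 / 300000000 = 0.0893333 ms.
Transmission budget = 0.466 − 0.0893333 = 0.376667 ms.
R ≥ L / t_tx = 1000 bits / 0.000376667 s = 2.655 Mbps.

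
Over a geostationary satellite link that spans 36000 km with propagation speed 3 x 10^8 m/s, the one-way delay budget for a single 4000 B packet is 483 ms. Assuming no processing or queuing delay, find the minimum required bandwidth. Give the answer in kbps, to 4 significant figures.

L = 32000 bits.
Propagation delay = 36000000 / 300000000 = 120 ms.
Transmission budget = 483 − 120 = 363 ms.
R ≥ L / t_tx = 32000 bits / 0.363 s = 88.15 kbps.

88.15 kbps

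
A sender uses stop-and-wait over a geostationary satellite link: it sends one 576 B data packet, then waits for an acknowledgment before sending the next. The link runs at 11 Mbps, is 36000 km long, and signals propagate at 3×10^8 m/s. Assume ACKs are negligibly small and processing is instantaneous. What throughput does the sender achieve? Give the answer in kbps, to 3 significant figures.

19.2 kbps

t_tx = L/R = 4608/11000000 = 0.000418909 s.
t_prop = 36000000/300000000 = 0.12 s; RTT = 0.24 s.
Cycle = t_tx + RTT = 0.240419 s.
Throughput = L / cycle = 4608 / 0.240419 = 19.2 kbps.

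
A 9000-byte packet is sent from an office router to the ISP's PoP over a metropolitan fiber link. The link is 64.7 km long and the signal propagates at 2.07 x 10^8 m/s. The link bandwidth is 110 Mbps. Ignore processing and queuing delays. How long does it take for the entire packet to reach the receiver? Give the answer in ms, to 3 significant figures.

L = 9000 × 8 = 72000 bits.
Transmission delay = L/R = 72000 / 110000000 = 0.654545 ms.
Propagation delay = d/s = 64700 m / 2.07e+08 m/s = 0.31256 ms.
Total = 0.967 ms.

0.967 ms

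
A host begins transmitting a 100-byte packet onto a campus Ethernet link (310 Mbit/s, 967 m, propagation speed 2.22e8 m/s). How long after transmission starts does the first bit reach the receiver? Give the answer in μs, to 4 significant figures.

4.356 μs

First bit experiences only propagation delay: d/s = 967/2.22e+08 = 4.356 μs.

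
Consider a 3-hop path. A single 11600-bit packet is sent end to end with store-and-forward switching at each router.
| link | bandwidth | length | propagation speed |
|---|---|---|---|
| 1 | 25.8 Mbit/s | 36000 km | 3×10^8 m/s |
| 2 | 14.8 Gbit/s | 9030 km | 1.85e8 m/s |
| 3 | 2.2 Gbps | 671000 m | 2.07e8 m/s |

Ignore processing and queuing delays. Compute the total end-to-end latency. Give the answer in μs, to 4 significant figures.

172500 μs

Transmission delays (L/R per hop): 449.612, 0.783784, 5.27273 μs; sum = 455.669 μs.
Propagation delays (d/s per hop): 120000, 48810.8, 3241.55 μs; sum = 172052 μs.
End-to-end = 172500 μs.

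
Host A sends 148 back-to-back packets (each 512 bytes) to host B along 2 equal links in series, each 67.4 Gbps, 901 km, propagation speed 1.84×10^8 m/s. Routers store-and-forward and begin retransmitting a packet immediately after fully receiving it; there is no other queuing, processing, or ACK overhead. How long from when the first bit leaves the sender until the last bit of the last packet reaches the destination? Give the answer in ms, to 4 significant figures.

Per-hop transmission t_tx = L/R = 4096/6.74e+10 = 6.07715e-05 ms.
Per-hop propagation t_prop = 901000/184000000 = 4.89674 ms.
Pipeline fill: first packet needs 2·t_tx to clear all hops; remaining 147 packets each add one t_tx.
Total = (2+148-1)·t_tx + 2·t_prop = 149·6.07715e-05 + 2·4.89674 = 9.803 ms.

9.803 ms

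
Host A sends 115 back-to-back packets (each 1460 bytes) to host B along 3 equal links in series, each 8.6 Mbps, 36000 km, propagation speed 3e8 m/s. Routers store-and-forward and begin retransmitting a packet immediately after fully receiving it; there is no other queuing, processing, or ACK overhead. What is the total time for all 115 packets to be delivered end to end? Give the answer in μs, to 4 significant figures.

Per-hop transmission t_tx = L/R = 11680/8600000 = 1358.14 μs.
Per-hop propagation t_prop = 36000000/300000000 = 120000 μs.
Pipeline fill: first packet needs 3·t_tx to clear all hops; remaining 114 packets each add one t_tx.
Total = (3+115-1)·t_tx + 3·t_prop = 117·1358.14 + 3·120000 = 518900 μs.

518900 μs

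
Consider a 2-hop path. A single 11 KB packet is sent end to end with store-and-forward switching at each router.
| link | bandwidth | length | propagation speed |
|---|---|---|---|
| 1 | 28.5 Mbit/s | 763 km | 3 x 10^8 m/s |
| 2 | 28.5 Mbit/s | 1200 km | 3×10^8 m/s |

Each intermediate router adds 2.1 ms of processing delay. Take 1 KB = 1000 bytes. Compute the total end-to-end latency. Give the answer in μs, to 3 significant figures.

14800 μs

L = 88000 bits.
Transmission delay per hop = L/R = 88000/28500000 = 3087.72 μs; 2 hops → 6175.44 μs.
Propagation delays (d/s per hop): 2543.33, 4000 μs; sum = 6543.33 μs.
Processing at 1 router(s): 1 × 2.1 ms = 2100 μs.
End-to-end = 14800 μs.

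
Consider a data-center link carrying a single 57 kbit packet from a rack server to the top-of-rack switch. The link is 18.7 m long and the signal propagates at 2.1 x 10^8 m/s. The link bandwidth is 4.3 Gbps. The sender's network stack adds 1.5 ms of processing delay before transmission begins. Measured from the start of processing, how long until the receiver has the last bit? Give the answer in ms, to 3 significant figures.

L = 57000 bits.
Transmission delay = L/R = 57000 / 4300000000 = 0.0132558 ms.
Propagation delay = d/s = 18.7 m / 210000000 m/s = 8.90476e-05 ms.
Plus processing delay 1.5 ms = 1.5 ms.
Total = 1.51 ms.

1.51 ms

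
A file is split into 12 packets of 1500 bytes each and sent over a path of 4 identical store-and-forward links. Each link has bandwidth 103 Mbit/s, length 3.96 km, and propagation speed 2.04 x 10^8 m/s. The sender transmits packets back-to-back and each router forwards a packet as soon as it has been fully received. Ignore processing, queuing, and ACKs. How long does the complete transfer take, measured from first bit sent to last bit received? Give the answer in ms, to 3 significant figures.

Per-hop transmission t_tx = L/R = 12000/103000000 = 0.116505 ms.
Per-hop propagation t_prop = 3960/204000000 = 0.0194118 ms.
Pipeline fill: first packet needs 4·t_tx to clear all hops; remaining 11 packets each add one t_tx.
Total = (4+12-1)·t_tx + 4·t_prop = 15·0.116505 + 4·0.0194118 = 1.83 ms.

1.83 ms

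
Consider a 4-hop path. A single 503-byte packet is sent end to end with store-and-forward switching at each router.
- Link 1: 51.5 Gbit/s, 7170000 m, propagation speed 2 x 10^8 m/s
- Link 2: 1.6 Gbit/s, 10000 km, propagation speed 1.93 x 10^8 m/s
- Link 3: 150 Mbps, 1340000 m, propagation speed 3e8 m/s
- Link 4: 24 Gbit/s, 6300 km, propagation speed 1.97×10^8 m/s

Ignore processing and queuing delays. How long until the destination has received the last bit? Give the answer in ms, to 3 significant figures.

124 ms

L = 503 × 8 = 4024 bits.
Transmission delays (L/R per hop): 7.81359e-05, 0.002515, 0.0268267, 0.000167667 ms; sum = 0.0295875 ms.
Propagation delays (d/s per hop): 35.85, 51.8135, 4.46667, 31.9797 ms; sum = 124.11 ms.
End-to-end = 124 ms.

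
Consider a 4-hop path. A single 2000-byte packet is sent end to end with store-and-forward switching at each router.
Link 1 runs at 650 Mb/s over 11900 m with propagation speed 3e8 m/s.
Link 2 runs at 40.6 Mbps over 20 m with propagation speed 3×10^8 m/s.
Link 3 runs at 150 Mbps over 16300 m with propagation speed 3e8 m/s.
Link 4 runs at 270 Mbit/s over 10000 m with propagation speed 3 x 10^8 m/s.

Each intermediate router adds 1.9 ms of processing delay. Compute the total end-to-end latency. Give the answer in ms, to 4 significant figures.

6.412 ms

L = 2000 × 8 = 16000 bits.
Transmission delays (L/R per hop): 0.0246154, 0.394089, 0.106667, 0.0592593 ms; sum = 0.58463 ms.
Propagation delays (d/s per hop): 0.0396667, 6.66667e-05, 0.0543333, 0.0333333 ms; sum = 0.1274 ms.
Processing at 3 router(s): 3 × 1.9 ms = 5.7 ms.
End-to-end = 6.412 ms.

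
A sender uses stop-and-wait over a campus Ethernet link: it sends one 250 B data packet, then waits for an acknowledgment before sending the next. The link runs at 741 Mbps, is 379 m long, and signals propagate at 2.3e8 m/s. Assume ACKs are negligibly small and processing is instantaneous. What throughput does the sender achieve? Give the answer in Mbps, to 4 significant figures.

333.6 Mbps

t_tx = L/R = 2000/741000000 = 2.69906e-06 s.
t_prop = 379/2.3e+08 = 1.64783e-06 s; RTT = 3.29565e-06 s.
Cycle = t_tx + RTT = 5.99471e-06 s.
Throughput = L / cycle = 2000 / 5.99471e-06 = 333.6 Mbps.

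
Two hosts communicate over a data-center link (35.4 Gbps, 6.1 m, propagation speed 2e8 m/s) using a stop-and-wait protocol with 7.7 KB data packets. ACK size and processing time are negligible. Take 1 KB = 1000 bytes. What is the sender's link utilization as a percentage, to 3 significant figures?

96.6 %

t_tx = L/R = 61600/35400000000 = 1.74011e-06 s.
t_prop = 6.1/200000000 = 3.05e-08 s; RTT = 6.1e-08 s.
Cycle = t_tx + RTT = 1.80111e-06 s.
Utilization = t_tx / cycle = 1.74011e-06/1.80111e-06 = 96.6 %.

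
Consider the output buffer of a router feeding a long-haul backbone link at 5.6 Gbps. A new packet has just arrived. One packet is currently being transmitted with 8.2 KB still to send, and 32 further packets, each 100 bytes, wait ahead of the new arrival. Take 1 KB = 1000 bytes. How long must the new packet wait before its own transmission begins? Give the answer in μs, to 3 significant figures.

16.3 μs

Each queued packet: L/R = 800/5600000000 = 0.142857 μs.
32 queued → 4.57143 μs.
Plus remaining 65600 bits of current packet: 11.7143 μs.
Queuing delay = 16.3 μs.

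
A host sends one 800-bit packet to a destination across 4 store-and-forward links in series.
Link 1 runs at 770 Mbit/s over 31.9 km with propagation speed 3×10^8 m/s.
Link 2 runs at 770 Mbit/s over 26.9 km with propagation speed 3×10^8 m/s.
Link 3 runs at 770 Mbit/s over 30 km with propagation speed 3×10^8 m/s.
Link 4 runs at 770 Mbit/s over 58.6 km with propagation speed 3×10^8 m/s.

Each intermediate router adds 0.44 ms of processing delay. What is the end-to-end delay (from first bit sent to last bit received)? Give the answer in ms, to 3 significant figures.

1.82 ms

Transmission delay per hop = L/R = 800/770000000 = 0.00103896 ms; 4 hops → 0.00415584 ms.
Propagation delays (d/s per hop): 0.106333, 0.0896667, 0.1, 0.195333 ms; sum = 0.491333 ms.
Processing at 3 router(s): 3 × 0.44 ms = 1.32 ms.
End-to-end = 1.82 ms.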